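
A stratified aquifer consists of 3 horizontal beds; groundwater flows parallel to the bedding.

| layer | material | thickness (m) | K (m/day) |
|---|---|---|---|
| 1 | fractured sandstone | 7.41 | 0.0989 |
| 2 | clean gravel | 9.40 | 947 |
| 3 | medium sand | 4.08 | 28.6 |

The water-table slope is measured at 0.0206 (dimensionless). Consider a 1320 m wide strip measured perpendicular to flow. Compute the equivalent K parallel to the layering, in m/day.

Flow is parallel to layering, so each bed carries its own Darcy discharge and the transmissivities add.
Σ(K_i·b_i) = 0.0989×7.41 + 947×9.40 + 28.6×4.08 = 9019 m²/day.
Total thickness b = 20.89 m, so K_eq = Σ(K_i·b_i)/b = 431.7 m/day.

432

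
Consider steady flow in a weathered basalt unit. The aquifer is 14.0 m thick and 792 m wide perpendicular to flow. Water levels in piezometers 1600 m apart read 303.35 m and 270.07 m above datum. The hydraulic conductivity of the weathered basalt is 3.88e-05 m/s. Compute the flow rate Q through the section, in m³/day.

773

Convert K: 3.88e-05 m/s × 86400 = 3.352 m/day.
Cross-sectional area A = 792 × 14.0 = 11088 m².
Hydraulic gradient i = (303.35 − 270.07) / 1600 = 33.28 / 1600 = 0.02080.
Darcy's law: Q = K · A · i = 3.352 × 11088 × 0.02080 = 773.1 m³/day.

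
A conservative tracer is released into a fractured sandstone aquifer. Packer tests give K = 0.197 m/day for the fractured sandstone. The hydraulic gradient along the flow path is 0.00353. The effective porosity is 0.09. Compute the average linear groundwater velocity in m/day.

0.00773

Hydraulic gradient i = 0.00353.
Darcy flux q = K · i = 0.1970 × 0.003530 = 0.0006954 m/day.
Seepage velocity v = q / n_e = 0.0006954 / 0.09 = 0.007727 m/day.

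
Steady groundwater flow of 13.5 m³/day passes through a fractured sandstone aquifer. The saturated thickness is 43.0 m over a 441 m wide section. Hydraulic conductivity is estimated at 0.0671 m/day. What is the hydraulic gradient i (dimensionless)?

0.0106

Cross-sectional area A = 441 × 43.0 = 18963 m².
From Q = K·A·i, i = Q / (K·A) = 13.5 / (0.06710 × 18963) = 0.01061.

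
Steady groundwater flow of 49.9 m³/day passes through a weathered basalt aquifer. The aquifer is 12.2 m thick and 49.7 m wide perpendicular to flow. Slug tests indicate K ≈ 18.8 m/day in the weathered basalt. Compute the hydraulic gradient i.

0.00438

Cross-sectional area A = 49.7 × 12.2 = 606.3 m².
From Q = K·A·i, i = Q / (K·A) = 49.9 / (18.80 × 606.3) = 0.004378.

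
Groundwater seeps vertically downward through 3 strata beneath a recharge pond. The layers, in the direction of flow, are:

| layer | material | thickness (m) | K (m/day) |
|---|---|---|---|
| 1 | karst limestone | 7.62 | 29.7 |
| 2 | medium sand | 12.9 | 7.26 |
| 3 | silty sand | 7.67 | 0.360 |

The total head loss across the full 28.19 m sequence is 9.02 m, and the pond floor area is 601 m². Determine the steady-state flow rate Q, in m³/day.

Flow is perpendicular to layering, so the layers act in series and the equivalent K is the thickness-weighted harmonic mean.
Total thickness L = 7.62 + 12.9 + 7.67 = 28.19 m.
Σ(b_i/K_i) = 7.62/29.7 + 12.9/7.26 + 7.67/0.360 = 23.34 d.
K_eq = L / Σ(b_i/K_i) = 28.19 / 23.34 = 1.208 m/day.
Q = K_eq · A · (Δh/L) = 1.208 × 601 × (9.02/28.19) = 232.3 m³/day.

232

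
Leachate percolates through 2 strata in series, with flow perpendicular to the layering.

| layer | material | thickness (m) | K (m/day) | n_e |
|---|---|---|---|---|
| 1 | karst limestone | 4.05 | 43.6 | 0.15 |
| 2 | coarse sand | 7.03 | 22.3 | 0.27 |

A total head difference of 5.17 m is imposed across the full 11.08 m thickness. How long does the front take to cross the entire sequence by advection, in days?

With flow normal to the layers, continuity requires the same specific discharge q through every layer.
Σ(b_i/K_i) = 4.05/43.6 + 7.03/22.3 = 0.4081 d.
q = Δh / Σ(b_i/K_i) = 5.17 / 0.4081 = 12.67 m/day.
In each layer the seepage velocity is v_i = q/n_i, so the layer transit time is t_i = b_i·n_i / q:
  layer 1 (karst limestone): t_1 = 4.05 × 0.15 / 12.67 = 0.04796 d
  layer 2 (coarse sand): t_2 = 7.03 × 0.27 / 12.67 = 0.1498 d
Total t = Σ t_i = 0.1978 days.

0.198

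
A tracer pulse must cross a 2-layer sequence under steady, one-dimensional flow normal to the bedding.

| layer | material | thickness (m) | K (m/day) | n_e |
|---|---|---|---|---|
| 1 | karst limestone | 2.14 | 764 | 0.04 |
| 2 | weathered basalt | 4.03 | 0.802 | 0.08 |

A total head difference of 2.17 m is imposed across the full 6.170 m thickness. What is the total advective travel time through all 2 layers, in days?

With flow normal to the layers, continuity requires the same specific discharge q through every layer.
Σ(b_i/K_i) = 2.14/764 + 4.03/0.802 = 5.028 d.
q = Δh / Σ(b_i/K_i) = 2.17 / 5.028 = 0.4316 m/day.
In each layer the seepage velocity is v_i = q/n_i, so the layer transit time is t_i = b_i·n_i / q:
  layer 1 (karst limestone): t_1 = 2.14 × 0.04 / 0.4316 = 0.1983 d
  layer 2 (weathered basalt): t_2 = 4.03 × 0.08 / 0.4316 = 0.7470 d
Total t = Σ t_i = 0.9453 days.

0.945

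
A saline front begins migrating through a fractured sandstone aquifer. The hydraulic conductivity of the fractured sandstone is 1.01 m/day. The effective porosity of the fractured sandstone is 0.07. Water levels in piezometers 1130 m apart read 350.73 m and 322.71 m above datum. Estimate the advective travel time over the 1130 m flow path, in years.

8.65

Hydraulic gradient i = (350.73 − 322.71) / 1130 = 28.02 / 1130 = 0.02480.
Darcy flux q = K · i = 1.010 × 0.02480 = 0.02504 m/day.
Seepage velocity v = q / n_e = 0.02504 / 0.07 = 0.3578 m/day.
Travel time t = L / v = 1130 / 0.3578 = 3158 days = 8.647 years.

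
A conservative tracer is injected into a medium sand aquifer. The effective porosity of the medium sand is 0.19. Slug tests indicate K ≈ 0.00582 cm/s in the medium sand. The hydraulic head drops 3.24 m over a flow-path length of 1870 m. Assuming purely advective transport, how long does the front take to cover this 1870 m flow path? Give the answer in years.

112

Convert K: 0.00582 cm/s × 864 = 5.028 m/day.
Hydraulic gradient i = Δh / L = 3.24 / 1870 = 0.001733.
Darcy flux q = K · i = 5.028 × 0.001733 = 0.008712 m/day.
Seepage velocity v = q / n_e = 0.008712 / 0.19 = 0.04585 m/day.
Travel time t = L / v = 1870 / 0.04585 = 40781 days = 111.7 years.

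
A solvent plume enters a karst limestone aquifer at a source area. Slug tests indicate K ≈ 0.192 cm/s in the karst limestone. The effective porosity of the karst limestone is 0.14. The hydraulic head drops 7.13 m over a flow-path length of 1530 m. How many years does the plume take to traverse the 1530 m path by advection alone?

0.759

Convert K: 0.192 cm/s × 864 = 165.9 m/day.
Hydraulic gradient i = Δh / L = 7.13 / 1530 = 0.004660.
Darcy flux q = K · i = 165.9 × 0.004660 = 0.7731 m/day.
Seepage velocity v = q / n_e = 0.7731 / 0.14 = 5.522 m/day.
Travel time t = L / v = 1530 / 5.522 = 277.1 days = 0.7586 years.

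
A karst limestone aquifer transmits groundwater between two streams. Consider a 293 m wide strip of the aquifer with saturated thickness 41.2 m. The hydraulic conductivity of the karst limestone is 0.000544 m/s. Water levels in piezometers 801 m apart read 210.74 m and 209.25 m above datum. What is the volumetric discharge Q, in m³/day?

Convert K: 0.000544 m/s × 86400 = 47.00 m/day.
Cross-sectional area A = 293 × 41.2 = 12072 m².
Hydraulic gradient i = (210.74 − 209.25) / 801 = 1.49 / 801 = 0.001860.
Darcy's law: Q = K · A · i = 47.00 × 12072 × 0.001860 = 1055 m³/day.

1060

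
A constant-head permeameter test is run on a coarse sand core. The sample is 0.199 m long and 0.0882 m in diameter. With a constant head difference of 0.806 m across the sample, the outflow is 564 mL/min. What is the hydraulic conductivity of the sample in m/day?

32.8

Cross-sectional area A = π·(d/2)² = π × (0.0882/2)² = 0.006110 m².
Convert discharge: 564 mL/min = 9.400e-06 m³/s.
Darcy's law rearranged: K = Q·L / (A·Δh) = 9.400e-06 × 0.199 / (0.006110 × 0.806) = 0.0003799 m/s = 32.82 m/day.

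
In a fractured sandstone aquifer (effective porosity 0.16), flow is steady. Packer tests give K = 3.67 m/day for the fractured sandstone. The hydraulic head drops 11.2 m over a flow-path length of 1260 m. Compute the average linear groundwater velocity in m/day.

0.204

Hydraulic gradient i = Δh / L = 11.2 / 1260 = 0.008889.
Darcy flux q = K · i = 3.670 × 0.008889 = 0.03262 m/day.
Seepage velocity v = q / n_e = 0.03262 / 0.16 = 0.2039 m/day.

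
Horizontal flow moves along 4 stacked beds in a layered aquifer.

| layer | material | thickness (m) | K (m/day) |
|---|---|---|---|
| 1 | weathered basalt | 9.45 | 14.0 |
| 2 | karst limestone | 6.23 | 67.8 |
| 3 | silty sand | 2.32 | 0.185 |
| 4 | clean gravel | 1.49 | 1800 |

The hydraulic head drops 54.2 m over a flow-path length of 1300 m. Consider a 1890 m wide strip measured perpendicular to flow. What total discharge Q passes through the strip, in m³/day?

255000

Flow is parallel to layering, so each bed carries its own Darcy discharge and the transmissivities add.
Σ(K_i·b_i) = 14.0×9.45 + 67.8×6.23 + 0.185×2.32 + 1800×1.49 = 3237 m²/day.
Hydraulic gradient i = Δh / L = 54.2 / 1300 = 0.04169.
Q = Σ(K_i·b_i) · W · i = 3237 × 1890 × 0.04169 = 2.551e+05 m³/day.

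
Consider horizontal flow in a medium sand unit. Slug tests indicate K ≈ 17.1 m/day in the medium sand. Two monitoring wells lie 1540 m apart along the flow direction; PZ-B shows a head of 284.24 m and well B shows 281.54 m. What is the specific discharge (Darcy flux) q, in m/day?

0.0300

Hydraulic gradient i = (284.24 − 281.54) / 1540 = 2.7 / 1540 = 0.001753.
Specific discharge q = K · i = 17.10 × 0.001753 = 0.02998 m/day.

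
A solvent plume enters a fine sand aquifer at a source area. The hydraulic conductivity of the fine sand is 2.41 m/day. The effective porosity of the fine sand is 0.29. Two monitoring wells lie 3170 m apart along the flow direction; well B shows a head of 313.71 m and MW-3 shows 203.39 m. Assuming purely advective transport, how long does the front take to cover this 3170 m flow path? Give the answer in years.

Hydraulic gradient i = (313.71 − 203.39) / 3170 = 110.32 / 3170 = 0.03480.
Darcy flux q = K · i = 2.410 × 0.03480 = 0.08387 m/day.
Seepage velocity v = q / n_e = 0.08387 / 0.29 = 0.2892 m/day.
Travel time t = L / v = 3170 / 0.2892 = 10961 days = 30.01 years.

30.0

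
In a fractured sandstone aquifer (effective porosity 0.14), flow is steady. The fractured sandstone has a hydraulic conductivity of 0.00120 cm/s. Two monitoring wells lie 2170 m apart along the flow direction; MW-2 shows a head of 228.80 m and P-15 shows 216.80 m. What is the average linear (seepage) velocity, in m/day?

0.0410

Convert K: 0.00120 cm/s × 864 = 1.037 m/day.
Hydraulic gradient i = (228.80 − 216.80) / 2170 = 12 / 2170 = 0.005530.
Darcy flux q = K · i = 1.037 × 0.005530 = 0.005733 m/day.
Seepage velocity v = q / n_e = 0.005733 / 0.14 = 0.04095 m/day.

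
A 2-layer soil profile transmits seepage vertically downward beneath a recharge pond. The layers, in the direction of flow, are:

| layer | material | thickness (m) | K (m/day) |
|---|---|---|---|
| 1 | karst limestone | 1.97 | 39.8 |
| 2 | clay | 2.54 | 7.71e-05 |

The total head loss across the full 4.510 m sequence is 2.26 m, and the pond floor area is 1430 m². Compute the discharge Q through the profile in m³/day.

0.0981

Flow is perpendicular to layering, so the layers act in series and the equivalent K is the thickness-weighted harmonic mean.
Total thickness L = 1.97 + 2.54 = 4.510 m.
Σ(b_i/K_i) = 1.97/39.8 + 2.54/7.71e-05 = 32944 d.
K_eq = L / Σ(b_i/K_i) = 4.510 / 32944 = 0.0001369 m/day.
Q = K_eq · A · (Δh/L) = 0.0001369 × 1430 × (2.26/4.510) = 0.09810 m³/day.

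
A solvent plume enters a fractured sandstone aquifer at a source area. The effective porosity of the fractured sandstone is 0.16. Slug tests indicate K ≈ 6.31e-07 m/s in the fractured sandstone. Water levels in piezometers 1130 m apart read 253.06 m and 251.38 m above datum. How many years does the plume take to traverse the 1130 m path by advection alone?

6110

Convert K: 6.31e-07 m/s × 86400 = 0.05452 m/day.
Hydraulic gradient i = (253.06 − 251.38) / 1130 = 1.68 / 1130 = 0.001487.
Darcy flux q = K · i = 0.05452 × 0.001487 = 8.105e-05 m/day.
Seepage velocity v = q / n_e = 8.105e-05 / 0.16 = 0.0005066 m/day.
Travel time t = L / v = 1130 / 0.0005066 = 2.231e+06 days = 6107 years.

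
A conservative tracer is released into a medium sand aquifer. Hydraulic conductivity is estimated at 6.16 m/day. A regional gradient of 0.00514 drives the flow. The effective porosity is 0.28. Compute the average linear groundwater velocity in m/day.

Hydraulic gradient i = 0.00514.
Darcy flux q = K · i = 6.160 × 0.005140 = 0.03166 m/day.
Seepage velocity v = q / n_e = 0.03166 / 0.28 = 0.1131 m/day.

0.113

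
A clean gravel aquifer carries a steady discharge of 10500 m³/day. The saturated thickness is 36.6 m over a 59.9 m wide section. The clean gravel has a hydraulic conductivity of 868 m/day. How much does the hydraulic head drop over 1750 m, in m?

Cross-sectional area A = 59.9 × 36.6 = 2192 m².
From Q = K·A·i, i = Q / (K·A) = 10500 / (868.0 × 2192) = 0.005518.
Head loss Δh = i · L = 0.005518 × 1750 = 9.656 m.

9.66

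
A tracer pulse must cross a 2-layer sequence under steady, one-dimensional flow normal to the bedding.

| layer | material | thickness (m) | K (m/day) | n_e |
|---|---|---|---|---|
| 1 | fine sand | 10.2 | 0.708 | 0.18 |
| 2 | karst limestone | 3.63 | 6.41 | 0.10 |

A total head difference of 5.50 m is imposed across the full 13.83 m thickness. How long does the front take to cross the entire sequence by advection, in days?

With flow normal to the layers, continuity requires the same specific discharge q through every layer.
Σ(b_i/K_i) = 10.2/0.708 + 3.63/6.41 = 14.97 d.
q = Δh / Σ(b_i/K_i) = 5.50 / 14.97 = 0.3673 m/day.
In each layer the seepage velocity is v_i = q/n_i, so the layer transit time is t_i = b_i·n_i / q:
  layer 1 (fine sand): t_1 = 10.2 × 0.18 / 0.3673 = 4.998 d
  layer 2 (karst limestone): t_2 = 3.63 × 0.10 / 0.3673 = 0.9882 d
Total t = Σ t_i = 5.987 days.

5.99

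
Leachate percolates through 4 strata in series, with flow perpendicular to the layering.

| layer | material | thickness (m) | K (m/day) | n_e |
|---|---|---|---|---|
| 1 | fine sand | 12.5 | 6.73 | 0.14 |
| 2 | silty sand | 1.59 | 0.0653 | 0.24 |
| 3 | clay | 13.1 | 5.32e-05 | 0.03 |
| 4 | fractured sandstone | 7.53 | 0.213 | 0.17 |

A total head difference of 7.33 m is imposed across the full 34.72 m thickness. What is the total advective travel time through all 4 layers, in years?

350

With flow normal to the layers, continuity requires the same specific discharge q through every layer.
Σ(b_i/K_i) = 12.5/6.73 + 1.59/0.0653 + 13.1/5.32e-05 + 7.53/0.213 = 2.463e+05 d.
q = Δh / Σ(b_i/K_i) = 7.33 / 2.463e+05 = 2.976e-05 m/day.
In each layer the seepage velocity is v_i = q/n_i, so the layer transit time is t_i = b_i·n_i / q:
  layer 1 (fine sand): t_1 = 12.5 × 0.14 / 2.976e-05 = 58803 d
  layer 2 (silty sand): t_2 = 1.59 × 0.24 / 2.976e-05 = 12822 d
  layer 3 (clay): t_3 = 13.1 × 0.03 / 2.976e-05 = 13206 d
  layer 4 (fractured sandstone): t_4 = 7.53 × 0.17 / 2.976e-05 = 43014 d
Total t = Σ t_i = 1.278e+05 days = 350.0 years.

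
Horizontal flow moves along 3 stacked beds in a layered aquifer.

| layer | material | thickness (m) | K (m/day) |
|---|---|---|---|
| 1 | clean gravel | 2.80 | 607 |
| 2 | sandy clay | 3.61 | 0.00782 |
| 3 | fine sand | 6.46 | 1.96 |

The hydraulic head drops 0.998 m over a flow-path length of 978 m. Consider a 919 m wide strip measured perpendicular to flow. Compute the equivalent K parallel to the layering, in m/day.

133

Flow is parallel to layering, so each bed carries its own Darcy discharge and the transmissivities add.
Σ(K_i·b_i) = 607×2.80 + 0.00782×3.61 + 1.96×6.46 = 1712 m²/day.
Total thickness b = 12.87 m, so K_eq = Σ(K_i·b_i)/b = 133.0 m/day.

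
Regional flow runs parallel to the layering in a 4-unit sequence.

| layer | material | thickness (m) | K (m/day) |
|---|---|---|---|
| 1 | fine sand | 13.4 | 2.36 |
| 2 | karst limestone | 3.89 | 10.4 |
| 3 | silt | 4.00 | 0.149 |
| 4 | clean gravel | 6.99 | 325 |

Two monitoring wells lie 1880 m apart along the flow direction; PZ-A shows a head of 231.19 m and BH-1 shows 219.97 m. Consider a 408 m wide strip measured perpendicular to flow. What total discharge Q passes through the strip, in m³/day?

5710

Flow is parallel to layering, so each bed carries its own Darcy discharge and the transmissivities add.
Σ(K_i·b_i) = 2.36×13.4 + 10.4×3.89 + 0.149×4.00 + 325×6.99 = 2344 m²/day.
Hydraulic gradient i = (231.19 − 219.97) / 1880 = 11.22 / 1880 = 0.005968.
Q = Σ(K_i·b_i) · W · i = 2344 × 408 × 0.005968 = 5709 m³/day.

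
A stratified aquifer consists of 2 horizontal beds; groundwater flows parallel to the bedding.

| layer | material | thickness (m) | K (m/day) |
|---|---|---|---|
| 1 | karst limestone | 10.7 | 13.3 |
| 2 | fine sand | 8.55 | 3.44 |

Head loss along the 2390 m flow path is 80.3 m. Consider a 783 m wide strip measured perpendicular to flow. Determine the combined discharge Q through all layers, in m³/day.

4520

Flow is parallel to layering, so each bed carries its own Darcy discharge and the transmissivities add.
Σ(K_i·b_i) = 13.3×10.7 + 3.44×8.55 = 171.7 m²/day.
Hydraulic gradient i = Δh / L = 80.3 / 2390 = 0.03360.
Q = Σ(K_i·b_i) · W · i = 171.7 × 783 × 0.03360 = 4518 m³/day.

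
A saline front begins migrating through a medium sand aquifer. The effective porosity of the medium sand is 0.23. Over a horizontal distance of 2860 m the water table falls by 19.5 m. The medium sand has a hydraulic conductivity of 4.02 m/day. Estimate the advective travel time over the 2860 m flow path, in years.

Hydraulic gradient i = Δh / L = 19.5 / 2860 = 0.006818.
Darcy flux q = K · i = 4.020 × 0.006818 = 0.02741 m/day.
Seepage velocity v = q / n_e = 0.02741 / 0.23 = 0.1192 m/day.
Travel time t = L / v = 2860 / 0.1192 = 23999 days = 65.71 years.

65.7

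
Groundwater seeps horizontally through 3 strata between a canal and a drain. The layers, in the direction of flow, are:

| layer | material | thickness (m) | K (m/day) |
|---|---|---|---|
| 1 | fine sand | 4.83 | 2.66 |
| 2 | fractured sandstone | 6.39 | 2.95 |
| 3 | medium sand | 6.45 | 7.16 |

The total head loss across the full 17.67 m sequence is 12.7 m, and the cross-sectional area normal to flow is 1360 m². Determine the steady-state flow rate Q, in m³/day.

3540

Flow is perpendicular to layering, so the layers act in series and the equivalent K is the thickness-weighted harmonic mean.
Total thickness L = 4.83 + 6.39 + 6.45 = 17.67 m.
Σ(b_i/K_i) = 4.83/2.66 + 6.39/2.95 + 6.45/7.16 = 4.883 d.
K_eq = L / Σ(b_i/K_i) = 17.67 / 4.883 = 3.619 m/day.
Q = K_eq · A · (Δh/L) = 3.619 × 1360 × (12.7/17.67) = 3537 m³/day.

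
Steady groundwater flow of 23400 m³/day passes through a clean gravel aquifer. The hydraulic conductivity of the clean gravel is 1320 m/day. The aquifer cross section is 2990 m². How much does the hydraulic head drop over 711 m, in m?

From Q = K·A·i, i = Q / (K·A) = 23400 / (1320 × 2990) = 0.005929.
Head loss Δh = i · L = 0.005929 × 711 = 4.215 m.

4.22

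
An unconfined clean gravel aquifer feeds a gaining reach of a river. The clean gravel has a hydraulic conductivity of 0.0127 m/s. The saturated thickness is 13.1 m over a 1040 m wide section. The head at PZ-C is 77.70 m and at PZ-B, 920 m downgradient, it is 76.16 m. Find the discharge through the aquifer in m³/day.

Convert K: 0.0127 m/s × 86400 = 1097 m/day.
Cross-sectional area A = 1040 × 13.1 = 13624 m².
Hydraulic gradient i = (77.70 − 76.16) / 920 = 1.54 / 920 = 0.001674.
Darcy's law: Q = K · A · i = 1097 × 13624 × 0.001674 = 25024 m³/day.

25000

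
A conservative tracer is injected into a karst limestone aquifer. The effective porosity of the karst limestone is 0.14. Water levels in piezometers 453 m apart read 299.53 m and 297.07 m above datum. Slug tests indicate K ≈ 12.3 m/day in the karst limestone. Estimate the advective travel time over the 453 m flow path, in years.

Hydraulic gradient i = (299.53 − 297.07) / 453 = 2.46 / 453 = 0.005430.
Darcy flux q = K · i = 12.30 × 0.005430 = 0.06679 m/day.
Seepage velocity v = q / n_e = 0.06679 / 0.14 = 0.4771 m/day.
Travel time t = L / v = 453 / 0.4771 = 949.5 days = 2.600 years.

2.60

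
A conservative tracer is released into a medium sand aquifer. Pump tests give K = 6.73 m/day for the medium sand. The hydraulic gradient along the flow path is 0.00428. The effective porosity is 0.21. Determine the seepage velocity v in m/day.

0.137

Hydraulic gradient i = 0.00428.
Darcy flux q = K · i = 6.730 × 0.004280 = 0.02880 m/day.
Seepage velocity v = q / n_e = 0.02880 / 0.21 = 0.1372 m/day.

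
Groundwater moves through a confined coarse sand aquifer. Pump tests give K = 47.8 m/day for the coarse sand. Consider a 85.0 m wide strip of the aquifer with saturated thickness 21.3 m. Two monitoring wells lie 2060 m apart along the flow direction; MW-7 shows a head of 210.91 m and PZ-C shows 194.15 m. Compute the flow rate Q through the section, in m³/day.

Cross-sectional area A = 85.0 × 21.3 = 1810 m².
Hydraulic gradient i = (210.91 − 194.15) / 2060 = 16.76 / 2060 = 0.008136.
Darcy's law: Q = K · A · i = 47.80 × 1810 × 0.008136 = 704.1 m³/day.

704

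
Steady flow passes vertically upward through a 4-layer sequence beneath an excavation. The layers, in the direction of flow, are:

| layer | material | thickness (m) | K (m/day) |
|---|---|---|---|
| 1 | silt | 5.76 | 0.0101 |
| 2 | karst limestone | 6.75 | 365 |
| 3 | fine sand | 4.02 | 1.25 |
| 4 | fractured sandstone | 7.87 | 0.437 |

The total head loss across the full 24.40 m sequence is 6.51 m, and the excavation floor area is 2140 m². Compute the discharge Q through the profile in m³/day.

Flow is perpendicular to layering, so the layers act in series and the equivalent K is the thickness-weighted harmonic mean.
Total thickness L = 5.76 + 6.75 + 4.02 + 7.87 = 24.40 m.
Σ(b_i/K_i) = 5.76/0.0101 + 6.75/365 + 4.02/1.25 + 7.87/0.437 = 591.5 d.
K_eq = L / Σ(b_i/K_i) = 24.40 / 591.5 = 0.04125 m/day.
Q = K_eq · A · (Δh/L) = 0.04125 × 2140 × (6.51/24.40) = 23.55 m³/day.

23.6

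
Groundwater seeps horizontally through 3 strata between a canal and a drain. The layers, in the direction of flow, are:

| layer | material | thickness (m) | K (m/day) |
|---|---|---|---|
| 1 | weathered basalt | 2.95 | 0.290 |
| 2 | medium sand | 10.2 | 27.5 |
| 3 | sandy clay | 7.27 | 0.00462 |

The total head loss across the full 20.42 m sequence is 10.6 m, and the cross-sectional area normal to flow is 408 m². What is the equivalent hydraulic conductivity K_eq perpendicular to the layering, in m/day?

Flow is perpendicular to layering, so the layers act in series and the equivalent K is the thickness-weighted harmonic mean.
Total thickness L = 2.95 + 10.2 + 7.27 = 20.42 m.
Σ(b_i/K_i) = 2.95/0.290 + 10.2/27.5 + 7.27/0.00462 = 1584 d.
K_eq = L / Σ(b_i/K_i) = 20.42 / 1584 = 0.01289 m/day.

0.0129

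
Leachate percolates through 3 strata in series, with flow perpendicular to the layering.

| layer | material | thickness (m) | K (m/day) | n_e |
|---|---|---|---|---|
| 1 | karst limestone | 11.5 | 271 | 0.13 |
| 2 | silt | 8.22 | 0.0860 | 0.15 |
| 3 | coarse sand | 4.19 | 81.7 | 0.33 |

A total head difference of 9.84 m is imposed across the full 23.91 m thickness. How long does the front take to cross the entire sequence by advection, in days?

With flow normal to the layers, continuity requires the same specific discharge q through every layer.
Σ(b_i/K_i) = 11.5/271 + 8.22/0.0860 + 4.19/81.7 = 95.68 d.
q = Δh / Σ(b_i/K_i) = 9.84 / 95.68 = 0.1028 m/day.
In each layer the seepage velocity is v_i = q/n_i, so the layer transit time is t_i = b_i·n_i / q:
  layer 1 (karst limestone): t_1 = 11.5 × 0.13 / 0.1028 = 14.54 d
  layer 2 (silt): t_2 = 8.22 × 0.15 / 0.1028 = 11.99 d
  layer 3 (coarse sand): t_3 = 4.19 × 0.33 / 0.1028 = 13.44 d
Total t = Σ t_i = 39.97 days.

40.0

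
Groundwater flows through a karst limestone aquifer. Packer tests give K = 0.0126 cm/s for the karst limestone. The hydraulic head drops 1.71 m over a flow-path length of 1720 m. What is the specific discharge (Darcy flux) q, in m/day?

0.0108

Convert K: 0.0126 cm/s × 864 = 10.89 m/day.
Hydraulic gradient i = Δh / L = 1.71 / 1720 = 0.0009942.
Specific discharge q = K · i = 10.89 × 0.0009942 = 0.01082 m/day.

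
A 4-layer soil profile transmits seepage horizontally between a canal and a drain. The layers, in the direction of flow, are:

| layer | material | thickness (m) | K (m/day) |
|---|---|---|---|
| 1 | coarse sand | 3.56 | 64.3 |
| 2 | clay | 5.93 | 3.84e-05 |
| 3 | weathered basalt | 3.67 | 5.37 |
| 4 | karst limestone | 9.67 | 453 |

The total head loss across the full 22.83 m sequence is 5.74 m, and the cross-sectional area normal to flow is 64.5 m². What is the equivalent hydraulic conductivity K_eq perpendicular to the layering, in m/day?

0.000148

Flow is perpendicular to layering, so the layers act in series and the equivalent K is the thickness-weighted harmonic mean.
Total thickness L = 3.56 + 5.93 + 3.67 + 9.67 = 22.83 m.
Σ(b_i/K_i) = 3.56/64.3 + 5.93/3.84e-05 + 3.67/5.37 + 9.67/453 = 1.544e+05 d.
K_eq = L / Σ(b_i/K_i) = 22.83 / 1.544e+05 = 0.0001478 m/day.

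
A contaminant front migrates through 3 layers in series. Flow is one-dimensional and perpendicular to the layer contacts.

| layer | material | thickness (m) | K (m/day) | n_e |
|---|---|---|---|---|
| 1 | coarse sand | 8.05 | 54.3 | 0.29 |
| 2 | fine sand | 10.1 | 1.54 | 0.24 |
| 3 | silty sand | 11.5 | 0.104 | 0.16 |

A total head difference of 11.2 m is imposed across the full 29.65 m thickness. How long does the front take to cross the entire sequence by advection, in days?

69.1

With flow normal to the layers, continuity requires the same specific discharge q through every layer.
Σ(b_i/K_i) = 8.05/54.3 + 10.1/1.54 + 11.5/0.104 = 117.3 d.
q = Δh / Σ(b_i/K_i) = 11.2 / 117.3 = 0.09550 m/day.
In each layer the seepage velocity is v_i = q/n_i, so the layer transit time is t_i = b_i·n_i / q:
  layer 1 (coarse sand): t_1 = 8.05 × 0.29 / 0.09550 = 24.45 d
  layer 2 (fine sand): t_2 = 10.1 × 0.24 / 0.09550 = 25.38 d
  layer 3 (silty sand): t_3 = 11.5 × 0.16 / 0.09550 = 19.27 d
Total t = Σ t_i = 69.10 days.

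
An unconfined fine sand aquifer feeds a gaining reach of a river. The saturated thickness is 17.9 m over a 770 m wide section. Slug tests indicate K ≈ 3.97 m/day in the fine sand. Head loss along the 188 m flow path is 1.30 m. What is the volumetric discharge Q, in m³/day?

378

Cross-sectional area A = 770 × 17.9 = 13783 m².
Hydraulic gradient i = Δh / L = 1.30 / 188 = 0.006915.
Darcy's law: Q = K · A · i = 3.970 × 13783 × 0.006915 = 378.4 m³/day.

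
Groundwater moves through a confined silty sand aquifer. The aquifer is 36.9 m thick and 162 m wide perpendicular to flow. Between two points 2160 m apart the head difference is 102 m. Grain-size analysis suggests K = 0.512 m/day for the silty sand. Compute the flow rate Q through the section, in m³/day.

Cross-sectional area A = 162 × 36.9 = 5978 m².
Hydraulic gradient i = Δh / L = 102 / 2160 = 0.04722.
Darcy's law: Q = K · A · i = 0.5120 × 5978 × 0.04722 = 144.5 m³/day.

145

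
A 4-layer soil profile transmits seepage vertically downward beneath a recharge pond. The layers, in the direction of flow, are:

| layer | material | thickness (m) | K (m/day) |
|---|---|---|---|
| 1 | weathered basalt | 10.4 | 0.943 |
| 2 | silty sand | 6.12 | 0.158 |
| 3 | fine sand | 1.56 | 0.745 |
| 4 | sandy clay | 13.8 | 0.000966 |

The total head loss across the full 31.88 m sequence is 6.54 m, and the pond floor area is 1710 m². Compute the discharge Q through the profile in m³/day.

Flow is perpendicular to layering, so the layers act in series and the equivalent K is the thickness-weighted harmonic mean.
Total thickness L = 10.4 + 6.12 + 1.56 + 13.8 = 31.88 m.
Σ(b_i/K_i) = 10.4/0.943 + 6.12/0.158 + 1.56/0.745 + 13.8/0.000966 = 14338 d.
K_eq = L / Σ(b_i/K_i) = 31.88 / 14338 = 0.002224 m/day.
Q = K_eq · A · (Δh/L) = 0.002224 × 1710 × (6.54/31.88) = 0.7800 m³/day.

0.780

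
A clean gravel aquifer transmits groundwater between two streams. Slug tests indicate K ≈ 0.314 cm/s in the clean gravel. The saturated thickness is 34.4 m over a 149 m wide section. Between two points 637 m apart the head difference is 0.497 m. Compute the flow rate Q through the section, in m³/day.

1080

Convert K: 0.314 cm/s × 864 = 271.3 m/day.
Cross-sectional area A = 149 × 34.4 = 5126 m².
Hydraulic gradient i = Δh / L = 0.497 / 637 = 0.0007802.
Darcy's law: Q = K · A · i = 271.3 × 5126 × 0.0007802 = 1085 m³/day.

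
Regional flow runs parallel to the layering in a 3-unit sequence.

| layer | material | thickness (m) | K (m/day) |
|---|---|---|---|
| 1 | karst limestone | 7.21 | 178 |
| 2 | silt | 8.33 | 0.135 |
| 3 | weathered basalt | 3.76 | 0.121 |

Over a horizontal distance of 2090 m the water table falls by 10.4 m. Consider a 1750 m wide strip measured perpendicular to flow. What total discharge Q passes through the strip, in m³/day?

11200

Flow is parallel to layering, so each bed carries its own Darcy discharge and the transmissivities add.
Σ(K_i·b_i) = 178×7.21 + 0.135×8.33 + 0.121×3.76 = 1285 m²/day.
Hydraulic gradient i = Δh / L = 10.4 / 2090 = 0.004976.
Q = Σ(K_i·b_i) · W · i = 1285 × 1750 × 0.004976 = 11190 m³/day.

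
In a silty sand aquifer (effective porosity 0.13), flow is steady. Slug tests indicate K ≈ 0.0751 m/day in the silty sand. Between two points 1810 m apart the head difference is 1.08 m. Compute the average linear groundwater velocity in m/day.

Hydraulic gradient i = Δh / L = 1.08 / 1810 = 0.0005967.
Darcy flux q = K · i = 0.07510 × 0.0005967 = 4.481e-05 m/day.
Seepage velocity v = q / n_e = 4.481e-05 / 0.13 = 0.0003447 m/day.

0.000345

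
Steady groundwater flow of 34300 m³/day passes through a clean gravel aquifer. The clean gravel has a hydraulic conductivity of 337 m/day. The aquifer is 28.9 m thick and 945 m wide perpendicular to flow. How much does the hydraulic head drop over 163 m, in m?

Cross-sectional area A = 945 × 28.9 = 27310 m².
From Q = K·A·i, i = Q / (K·A) = 34300 / (337.0 × 27310) = 0.003727.
Head loss Δh = i · L = 0.003727 × 163 = 0.6075 m.

0.607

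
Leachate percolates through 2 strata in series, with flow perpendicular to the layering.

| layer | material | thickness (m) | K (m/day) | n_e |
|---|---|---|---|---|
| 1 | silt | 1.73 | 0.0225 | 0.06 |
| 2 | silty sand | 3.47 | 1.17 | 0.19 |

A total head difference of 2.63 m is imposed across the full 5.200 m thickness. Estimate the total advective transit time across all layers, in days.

With flow normal to the layers, continuity requires the same specific discharge q through every layer.
Σ(b_i/K_i) = 1.73/0.0225 + 3.47/1.17 = 79.85 d.
q = Δh / Σ(b_i/K_i) = 2.63 / 79.85 = 0.03293 m/day.
In each layer the seepage velocity is v_i = q/n_i, so the layer transit time is t_i = b_i·n_i / q:
  layer 1 (silt): t_1 = 1.73 × 0.06 / 0.03293 = 3.152 d
  layer 2 (silty sand): t_2 = 3.47 × 0.19 / 0.03293 = 20.02 d
Total t = Σ t_i = 23.17 days.

23.2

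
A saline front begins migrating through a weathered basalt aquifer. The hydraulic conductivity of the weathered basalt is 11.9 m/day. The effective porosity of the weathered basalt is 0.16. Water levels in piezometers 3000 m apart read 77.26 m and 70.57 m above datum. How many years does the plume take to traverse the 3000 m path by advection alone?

Hydraulic gradient i = (77.26 − 70.57) / 3000 = 6.69 / 3000 = 0.002230.
Darcy flux q = K · i = 11.90 × 0.002230 = 0.02654 m/day.
Seepage velocity v = q / n_e = 0.02654 / 0.16 = 0.1659 m/day.
Travel time t = L / v = 3000 / 0.1659 = 18088 days = 49.52 years.

49.5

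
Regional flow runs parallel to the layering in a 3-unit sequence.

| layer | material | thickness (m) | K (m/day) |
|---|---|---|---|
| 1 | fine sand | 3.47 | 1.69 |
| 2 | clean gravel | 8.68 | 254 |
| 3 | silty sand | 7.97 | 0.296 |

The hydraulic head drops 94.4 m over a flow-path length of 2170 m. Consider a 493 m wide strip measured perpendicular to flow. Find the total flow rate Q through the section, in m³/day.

Flow is parallel to layering, so each bed carries its own Darcy discharge and the transmissivities add.
Σ(K_i·b_i) = 1.69×3.47 + 254×8.68 + 0.296×7.97 = 2213 m²/day.
Hydraulic gradient i = Δh / L = 94.4 / 2170 = 0.04350.
Q = Σ(K_i·b_i) · W · i = 2213 × 493 × 0.04350 = 47460 m³/day.

47500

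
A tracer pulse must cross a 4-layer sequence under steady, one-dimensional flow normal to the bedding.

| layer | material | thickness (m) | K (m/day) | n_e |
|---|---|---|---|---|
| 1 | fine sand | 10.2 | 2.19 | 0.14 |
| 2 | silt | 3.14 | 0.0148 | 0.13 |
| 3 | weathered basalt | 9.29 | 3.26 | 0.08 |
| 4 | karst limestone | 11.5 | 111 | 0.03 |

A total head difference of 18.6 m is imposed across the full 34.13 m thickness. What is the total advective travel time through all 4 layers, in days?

34.6

With flow normal to the layers, continuity requires the same specific discharge q through every layer.
Σ(b_i/K_i) = 10.2/2.19 + 3.14/0.0148 + 9.29/3.26 + 11.5/111 = 219.8 d.
q = Δh / Σ(b_i/K_i) = 18.6 / 219.8 = 0.08463 m/day.
In each layer the seepage velocity is v_i = q/n_i, so the layer transit time is t_i = b_i·n_i / q:
  layer 1 (fine sand): t_1 = 10.2 × 0.14 / 0.08463 = 16.87 d
  layer 2 (silt): t_2 = 3.14 × 0.13 / 0.08463 = 4.823 d
  layer 3 (weathered basalt): t_3 = 9.29 × 0.08 / 0.08463 = 8.781 d
  layer 4 (karst limestone): t_4 = 11.5 × 0.03 / 0.08463 = 4.076 d
Total t = Σ t_i = 34.55 days.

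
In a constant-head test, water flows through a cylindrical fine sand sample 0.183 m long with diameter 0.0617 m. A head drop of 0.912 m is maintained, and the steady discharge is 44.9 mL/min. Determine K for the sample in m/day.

Cross-sectional area A = π·(d/2)² = π × (0.0617/2)² = 0.002990 m².
Convert discharge: 44.9 mL/min = 7.483e-07 m³/s.
Darcy's law rearranged: K = Q·L / (A·Δh) = 7.483e-07 × 0.183 / (0.002990 × 0.912) = 5.022e-05 m/s = 4.339 m/day.

4.34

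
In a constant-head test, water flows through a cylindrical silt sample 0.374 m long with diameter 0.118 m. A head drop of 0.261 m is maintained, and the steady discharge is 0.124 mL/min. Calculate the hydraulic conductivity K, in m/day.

0.0234

Cross-sectional area A = π·(d/2)² = π × (0.118/2)² = 0.01094 m².
Convert discharge: 0.124 mL/min = 2.067e-09 m³/s.
Darcy's law rearranged: K = Q·L / (A·Δh) = 2.067e-09 × 0.374 / (0.01094 × 0.261) = 2.708e-07 m/s = 0.02340 m/day.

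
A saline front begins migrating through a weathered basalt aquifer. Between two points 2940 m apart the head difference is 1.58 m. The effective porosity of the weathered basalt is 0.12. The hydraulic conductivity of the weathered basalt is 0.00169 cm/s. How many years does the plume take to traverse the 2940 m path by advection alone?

Convert K: 0.00169 cm/s × 864 = 1.460 m/day.
Hydraulic gradient i = Δh / L = 1.58 / 2940 = 0.0005374.
Darcy flux q = K · i = 1.460 × 0.0005374 = 0.0007847 m/day.
Seepage velocity v = q / n_e = 0.0007847 / 0.12 = 0.006539 m/day.
Travel time t = L / v = 2940 / 0.006539 = 4.496e+05 days = 1231 years.

1230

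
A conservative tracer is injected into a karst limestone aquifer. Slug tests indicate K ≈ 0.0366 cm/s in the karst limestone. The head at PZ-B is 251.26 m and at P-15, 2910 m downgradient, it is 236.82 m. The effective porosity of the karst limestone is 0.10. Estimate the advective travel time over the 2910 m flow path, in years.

5.08

Convert K: 0.0366 cm/s × 864 = 31.62 m/day.
Hydraulic gradient i = (251.26 − 236.82) / 2910 = 14.44 / 2910 = 0.004962.
Darcy flux q = K · i = 31.62 × 0.004962 = 0.1569 m/day.
Seepage velocity v = q / n_e = 0.1569 / 0.10 = 1.569 m/day.
Travel time t = L / v = 2910 / 1.569 = 1854 days = 5.077 years.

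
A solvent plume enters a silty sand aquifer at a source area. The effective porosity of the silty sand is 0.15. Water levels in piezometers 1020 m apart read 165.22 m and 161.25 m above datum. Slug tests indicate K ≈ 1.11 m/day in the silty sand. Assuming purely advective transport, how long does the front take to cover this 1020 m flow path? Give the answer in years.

97.0

Hydraulic gradient i = (165.22 − 161.25) / 1020 = 3.97 / 1020 = 0.003892.
Darcy flux q = K · i = 1.110 × 0.003892 = 0.004320 m/day.
Seepage velocity v = q / n_e = 0.004320 / 0.15 = 0.02880 m/day.
Travel time t = L / v = 1020 / 0.02880 = 35414 days = 96.96 years.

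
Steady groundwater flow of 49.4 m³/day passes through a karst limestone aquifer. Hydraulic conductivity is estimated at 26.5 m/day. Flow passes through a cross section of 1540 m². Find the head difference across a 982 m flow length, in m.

1.19

From Q = K·A·i, i = Q / (K·A) = 49.4 / (26.50 × 1540) = 0.001210.
Head loss Δh = i · L = 0.001210 × 982 = 1.189 m.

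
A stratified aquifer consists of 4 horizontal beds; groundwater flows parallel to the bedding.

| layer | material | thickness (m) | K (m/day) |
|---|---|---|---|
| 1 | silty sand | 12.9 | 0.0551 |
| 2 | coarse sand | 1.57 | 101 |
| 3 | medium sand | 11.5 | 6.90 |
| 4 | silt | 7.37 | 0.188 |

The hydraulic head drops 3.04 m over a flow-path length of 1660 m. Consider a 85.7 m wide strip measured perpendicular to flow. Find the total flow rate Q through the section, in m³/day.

37.7

Flow is parallel to layering, so each bed carries its own Darcy discharge and the transmissivities add.
Σ(K_i·b_i) = 0.0551×12.9 + 101×1.57 + 6.90×11.5 + 0.188×7.37 = 240.0 m²/day.
Hydraulic gradient i = Δh / L = 3.04 / 1660 = 0.001831.
Q = Σ(K_i·b_i) · W · i = 240.0 × 85.7 × 0.001831 = 37.67 m³/day.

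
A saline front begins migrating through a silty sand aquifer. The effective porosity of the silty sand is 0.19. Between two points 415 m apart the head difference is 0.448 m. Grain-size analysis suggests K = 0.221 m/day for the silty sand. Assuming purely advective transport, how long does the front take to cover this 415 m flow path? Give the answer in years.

Hydraulic gradient i = Δh / L = 0.448 / 415 = 0.001080.
Darcy flux q = K · i = 0.2210 × 0.001080 = 0.0002386 m/day.
Seepage velocity v = q / n_e = 0.0002386 / 0.19 = 0.001256 m/day.
Travel time t = L / v = 415 / 0.001256 = 3.305e+05 days = 904.9 years.

905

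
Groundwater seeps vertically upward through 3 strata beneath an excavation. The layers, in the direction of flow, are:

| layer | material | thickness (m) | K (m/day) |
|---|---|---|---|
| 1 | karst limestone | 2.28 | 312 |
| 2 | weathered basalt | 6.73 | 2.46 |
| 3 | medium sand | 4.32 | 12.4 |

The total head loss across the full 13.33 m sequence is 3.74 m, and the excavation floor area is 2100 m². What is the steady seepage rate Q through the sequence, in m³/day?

Flow is perpendicular to layering, so the layers act in series and the equivalent K is the thickness-weighted harmonic mean.
Total thickness L = 2.28 + 6.73 + 4.32 = 13.33 m.
Σ(b_i/K_i) = 2.28/312 + 6.73/2.46 + 4.32/12.4 = 3.091 d.
K_eq = L / Σ(b_i/K_i) = 13.33 / 3.091 = 4.312 m/day.
Q = K_eq · A · (Δh/L) = 4.312 × 2100 × (3.74/13.33) = 2541 m³/day.

2540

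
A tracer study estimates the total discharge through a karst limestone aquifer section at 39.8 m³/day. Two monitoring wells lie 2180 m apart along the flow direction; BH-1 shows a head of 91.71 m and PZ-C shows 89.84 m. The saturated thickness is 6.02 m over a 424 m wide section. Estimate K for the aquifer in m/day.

Cross-sectional area A = 424 × 6.02 = 2552 m².
Hydraulic gradient i = (91.71 − 89.84) / 2180 = 1.87 / 2180 = 0.0008578.
From Q = K·A·i, K = Q / (A·i) = 39.8 / (2552 × 0.0008578) = 18.18 m/day.

18.2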